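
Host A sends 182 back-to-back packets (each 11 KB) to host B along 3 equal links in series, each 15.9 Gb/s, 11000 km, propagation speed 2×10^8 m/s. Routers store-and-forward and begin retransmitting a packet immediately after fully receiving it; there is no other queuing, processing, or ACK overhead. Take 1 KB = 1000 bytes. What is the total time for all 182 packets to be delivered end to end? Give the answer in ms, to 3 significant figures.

Per-hop transmission t_tx = L/R = 88000/15900000000 = 0.00553459 ms.
Per-hop propagation t_prop = 11000000/200000000 = 55 ms.
Pipeline fill: first packet needs 3·t_tx to clear all hops; remaining 181 packets each add one t_tx.
Total = (3+182-1)·t_tx + 3·t_prop = 184·0.00553459 + 3·55 = 166 ms.

166 ms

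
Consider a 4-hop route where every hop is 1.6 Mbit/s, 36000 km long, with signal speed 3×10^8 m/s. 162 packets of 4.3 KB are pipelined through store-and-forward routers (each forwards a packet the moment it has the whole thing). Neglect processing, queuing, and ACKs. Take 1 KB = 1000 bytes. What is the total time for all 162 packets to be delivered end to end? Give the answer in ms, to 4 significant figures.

4028 ms

Per-hop transmission t_tx = L/R = 34400/1600000 = 21.5 ms.
Per-hop propagation t_prop = 36000000/300000000 = 120 ms.
Pipeline fill: first packet needs 4·t_tx to clear all hops; remaining 161 packets each add one t_tx.
Total = (4+162-1)·t_tx + 4·t_prop = 165·21.5 + 4·120 = 4028 ms.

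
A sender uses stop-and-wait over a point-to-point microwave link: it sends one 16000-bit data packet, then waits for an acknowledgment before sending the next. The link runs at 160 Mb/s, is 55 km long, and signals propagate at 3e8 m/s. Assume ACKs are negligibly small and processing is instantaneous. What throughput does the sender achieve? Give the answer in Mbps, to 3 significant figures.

t_tx = L/R = 16000/160000000 = 0.0001 s.
t_prop = 55000/300000000 = 0.000183333 s; RTT = 0.000366667 s.
Cycle = t_tx + RTT = 0.000466667 s.
Throughput = L / cycle = 16000 / 0.000466667 = 34.3 Mbps.

34.3 Mbps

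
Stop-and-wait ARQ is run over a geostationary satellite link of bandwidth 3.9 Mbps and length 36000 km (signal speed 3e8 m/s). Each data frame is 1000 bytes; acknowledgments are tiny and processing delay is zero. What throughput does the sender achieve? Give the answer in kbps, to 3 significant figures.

t_tx = L/R = 8000/3900000 = 0.00205128 s.
t_prop = 36000000/300000000 = 0.12 s; RTT = 0.24 s.
Cycle = t_tx + RTT = 0.242051 s.
Throughput = L / cycle = 8000 / 0.242051 = 33.1 kbps.

33.1 kbps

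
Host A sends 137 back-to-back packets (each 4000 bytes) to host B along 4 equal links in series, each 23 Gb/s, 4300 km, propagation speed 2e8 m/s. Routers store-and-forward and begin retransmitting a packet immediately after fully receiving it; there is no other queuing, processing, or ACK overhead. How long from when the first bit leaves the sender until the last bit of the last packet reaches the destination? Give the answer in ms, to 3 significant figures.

86.2 ms

Per-hop transmission t_tx = L/R = 32000/23000000000 = 0.0013913 ms.
Per-hop propagation t_prop = 4300000/200000000 = 21.5 ms.
Pipeline fill: first packet needs 4·t_tx to clear all hops; remaining 136 packets each add one t_tx.
Total = (4+137-1)·t_tx + 4·t_prop = 140·0.0013913 + 4·21.5 = 86.2 ms.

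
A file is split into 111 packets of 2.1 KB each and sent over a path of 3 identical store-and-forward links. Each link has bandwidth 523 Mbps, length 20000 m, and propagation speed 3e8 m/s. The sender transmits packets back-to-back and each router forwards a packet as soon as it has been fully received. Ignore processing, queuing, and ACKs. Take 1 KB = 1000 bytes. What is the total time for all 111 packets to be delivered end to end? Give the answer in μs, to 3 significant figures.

Per-hop transmission t_tx = L/R = 16800/523000000 = 32.1224 μs.
Per-hop propagation t_prop = 20000/300000000 = 66.6667 μs.
Pipeline fill: first packet needs 3·t_tx to clear all hops; remaining 110 packets each add one t_tx.
Total = (3+111-1)·t_tx + 3·t_prop = 113·32.1224 + 3·66.6667 = 3830 μs.

3830 μs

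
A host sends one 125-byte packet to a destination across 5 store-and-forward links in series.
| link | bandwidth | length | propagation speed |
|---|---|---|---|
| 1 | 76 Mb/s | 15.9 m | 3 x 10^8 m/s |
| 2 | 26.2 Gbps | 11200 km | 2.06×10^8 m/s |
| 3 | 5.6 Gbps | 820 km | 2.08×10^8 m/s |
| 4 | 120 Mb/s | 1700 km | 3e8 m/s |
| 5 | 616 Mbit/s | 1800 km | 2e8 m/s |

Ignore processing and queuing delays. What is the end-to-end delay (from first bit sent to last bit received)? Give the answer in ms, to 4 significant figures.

73.00 ms

L = 125 × 8 = 1000 bits.
Transmission delays (L/R per hop): 0.0131579, 3.81679e-05, 0.000178571, 0.00833333, 0.00162338 ms; sum = 0.0233313 ms.
Propagation delays (d/s per hop): 5.3e-05, 54.3689, 3.94231, 5.66667, 9 ms; sum = 72.978 ms.
End-to-end = 73.00 ms.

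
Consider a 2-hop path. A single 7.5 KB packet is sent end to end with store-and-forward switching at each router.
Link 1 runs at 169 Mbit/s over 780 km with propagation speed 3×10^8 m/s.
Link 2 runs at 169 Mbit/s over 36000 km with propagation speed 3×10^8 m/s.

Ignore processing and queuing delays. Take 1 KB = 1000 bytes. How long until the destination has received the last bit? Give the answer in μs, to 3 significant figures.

123000 μs

L = 60000 bits.
Transmission delay per hop = L/R = 60000/169000000 = 355.03 μs; 2 hops → 710.059 μs.
Propagation delays (d/s per hop): 2600, 120000 μs; sum = 122600 μs.
End-to-end = 123000 μs.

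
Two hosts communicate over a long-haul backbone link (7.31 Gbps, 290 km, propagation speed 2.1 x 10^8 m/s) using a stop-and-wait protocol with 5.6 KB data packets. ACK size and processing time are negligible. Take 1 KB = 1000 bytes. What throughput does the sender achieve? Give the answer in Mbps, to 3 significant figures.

16.2 Mbps

t_tx = L/R = 44800/7310000000 = 6.12859e-06 s.
t_prop = 290000/210000000 = 0.00138095 s; RTT = 0.0027619 s.
Cycle = t_tx + RTT = 0.00276803 s.
Throughput = L / cycle = 44800 / 0.00276803 = 16.2 Mbps.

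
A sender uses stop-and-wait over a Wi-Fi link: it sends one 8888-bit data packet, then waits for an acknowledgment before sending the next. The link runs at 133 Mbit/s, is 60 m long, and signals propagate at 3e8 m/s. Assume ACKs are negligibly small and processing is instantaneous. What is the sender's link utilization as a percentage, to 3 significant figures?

t_tx = L/R = 8888/133000000 = 6.68271e-05 s.
t_prop = 60/300000000 = 2e-07 s; RTT = 4e-07 s.
Cycle = t_tx + RTT = 6.72271e-05 s.
Utilization = t_tx / cycle = 6.68271e-05/6.72271e-05 = 99.4 %.

99.4 %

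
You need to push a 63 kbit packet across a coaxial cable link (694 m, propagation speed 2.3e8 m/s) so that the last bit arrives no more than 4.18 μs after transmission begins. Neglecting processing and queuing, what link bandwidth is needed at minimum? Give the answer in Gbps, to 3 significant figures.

54.2 Gbps

Propagation delay = 694 / 2.3e+08 = 3.01739 μs.
Transmission budget = 4.18 − 3.01739 = 1.16261 μs.
R ≥ L / t_tx = 63000 bits / 1.16261e-06 s = 54.2 Gbps.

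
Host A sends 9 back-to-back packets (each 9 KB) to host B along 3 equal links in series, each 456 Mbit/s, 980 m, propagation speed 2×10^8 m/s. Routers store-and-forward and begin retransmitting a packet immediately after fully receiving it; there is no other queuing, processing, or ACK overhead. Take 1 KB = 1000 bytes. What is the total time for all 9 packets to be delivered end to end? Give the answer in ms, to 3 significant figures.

1.75 ms

Per-hop transmission t_tx = L/R = 72000/456000000 = 0.157895 ms.
Per-hop propagation t_prop = 980/200000000 = 0.0049 ms.
Pipeline fill: first packet needs 3·t_tx to clear all hops; remaining 8 packets each add one t_tx.
Total = (3+9-1)·t_tx + 3·t_prop = 11·0.157895 + 3·0.0049 = 1.75 ms.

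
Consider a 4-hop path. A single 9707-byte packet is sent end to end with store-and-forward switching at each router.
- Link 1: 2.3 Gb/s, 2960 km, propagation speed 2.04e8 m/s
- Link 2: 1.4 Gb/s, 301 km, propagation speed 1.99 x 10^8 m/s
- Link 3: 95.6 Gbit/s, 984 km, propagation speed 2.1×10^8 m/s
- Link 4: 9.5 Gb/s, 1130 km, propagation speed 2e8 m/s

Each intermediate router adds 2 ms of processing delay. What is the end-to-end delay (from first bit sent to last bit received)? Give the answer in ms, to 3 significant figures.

L = 9707 × 8 = 77656 bits.
Transmission delays (L/R per hop): 0.0337635, 0.0554686, 0.000812301, 0.00817432 ms; sum = 0.0982187 ms.
Propagation delays (d/s per hop): 14.5098, 1.51256, 4.68571, 5.65 ms; sum = 26.3581 ms.
Processing at 3 router(s): 3 × 2 ms = 6 ms.
End-to-end = 32.5 ms.

32.5 ms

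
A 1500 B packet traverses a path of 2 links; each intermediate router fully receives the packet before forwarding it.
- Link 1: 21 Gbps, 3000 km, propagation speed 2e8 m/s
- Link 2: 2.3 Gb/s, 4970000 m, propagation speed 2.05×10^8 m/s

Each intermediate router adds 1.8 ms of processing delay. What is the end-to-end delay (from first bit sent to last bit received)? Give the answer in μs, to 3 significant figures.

L = 1500 × 8 = 12000 bits.
Transmission delays (L/R per hop): 0.571429, 5.21739 μs; sum = 5.78882 μs.
Propagation delays (d/s per hop): 15000, 24243.9 μs; sum = 39243.9 μs.
Processing at 1 router(s): 1 × 1.8 ms = 1800 μs.
End-to-end = 41000 μs.

41000 μs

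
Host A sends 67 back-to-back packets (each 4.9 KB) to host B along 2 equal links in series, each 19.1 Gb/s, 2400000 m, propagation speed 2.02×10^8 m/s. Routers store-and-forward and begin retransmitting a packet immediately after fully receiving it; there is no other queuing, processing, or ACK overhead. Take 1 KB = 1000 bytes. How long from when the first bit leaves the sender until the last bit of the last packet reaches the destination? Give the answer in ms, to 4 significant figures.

23.90 ms

Per-hop transmission t_tx = L/R = 39200/19100000000 = 0.00205236 ms.
Per-hop propagation t_prop = 2400000/202000000 = 11.8812 ms.
Pipeline fill: first packet needs 2·t_tx to clear all hops; remaining 66 packets each add one t_tx.
Total = (2+67-1)·t_tx + 2·t_prop = 68·0.00205236 + 2·11.8812 = 23.90 ms.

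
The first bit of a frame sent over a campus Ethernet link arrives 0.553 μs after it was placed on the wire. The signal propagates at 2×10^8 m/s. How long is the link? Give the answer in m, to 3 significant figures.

111 m

d = s × t_prop = 200000000 × 5.53e-07 = 111 m.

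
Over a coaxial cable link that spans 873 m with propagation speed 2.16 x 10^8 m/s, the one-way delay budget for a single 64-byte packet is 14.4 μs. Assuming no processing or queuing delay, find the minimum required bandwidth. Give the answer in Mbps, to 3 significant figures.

49.4 Mbps

L = 512 bits.
Propagation delay = 873 / 216000000 = 4.04167 μs.
Transmission budget = 14.4 − 4.04167 = 10.3583 μs.
R ≥ L / t_tx = 512 bits / 1.03583e-05 s = 49.4 Mbps.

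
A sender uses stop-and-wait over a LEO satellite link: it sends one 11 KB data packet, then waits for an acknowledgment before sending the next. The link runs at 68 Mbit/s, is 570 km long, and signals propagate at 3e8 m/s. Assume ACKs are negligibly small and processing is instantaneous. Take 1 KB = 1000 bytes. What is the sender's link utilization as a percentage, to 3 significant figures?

25.4 %

t_tx = L/R = 88000/68000000 = 0.00129412 s.
t_prop = 570000/300000000 = 0.0019 s; RTT = 0.0038 s.
Cycle = t_tx + RTT = 0.00509412 s.
Utilization = t_tx / cycle = 0.00129412/0.00509412 = 25.4 %.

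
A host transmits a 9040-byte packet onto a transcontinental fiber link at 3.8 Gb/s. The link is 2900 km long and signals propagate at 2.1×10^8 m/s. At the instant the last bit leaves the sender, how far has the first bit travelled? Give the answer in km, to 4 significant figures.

3.997 km

t_tx = L/R = 72320/3800000000 = 1.90316e-05 s.
Distance = s × t_tx = 210000000 × 1.90316e-05 = 3.997 km.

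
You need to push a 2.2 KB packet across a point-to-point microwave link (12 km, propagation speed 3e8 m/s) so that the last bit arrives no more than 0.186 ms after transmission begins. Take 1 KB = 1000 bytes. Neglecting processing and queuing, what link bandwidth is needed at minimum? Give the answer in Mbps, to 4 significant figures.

L = 17600 bits.
Propagation delay = 12000 / 300000000 = 0.04 ms.
Transmission budget = 0.186 − 0.04 = 0.146 ms.
R ≥ L / t_tx = 17600 bits / 0.000146 s = 120.5 Mbps.

120.5 Mbps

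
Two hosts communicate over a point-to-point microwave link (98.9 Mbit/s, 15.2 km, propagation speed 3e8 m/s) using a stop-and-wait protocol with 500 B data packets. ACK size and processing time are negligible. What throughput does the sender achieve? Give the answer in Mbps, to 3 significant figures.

28.2 Mbps

t_tx = L/R = 4000/98900000 = 4.04449e-05 s.
t_prop = 15200/300000000 = 5.06667e-05 s; RTT = 0.000101333 s.
Cycle = t_tx + RTT = 0.000141778 s.
Throughput = L / cycle = 4000 / 0.000141778 = 28.2 Mbps.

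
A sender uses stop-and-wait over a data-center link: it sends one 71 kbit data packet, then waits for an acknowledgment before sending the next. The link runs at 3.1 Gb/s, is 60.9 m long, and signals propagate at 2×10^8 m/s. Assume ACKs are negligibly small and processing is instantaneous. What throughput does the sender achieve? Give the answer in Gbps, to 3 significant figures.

3.02 Gbps

t_tx = L/R = 71000/3100000000 = 2.29032e-05 s.
t_prop = 60.9/200000000 = 3.045e-07 s; RTT = 6.09e-07 s.
Cycle = t_tx + RTT = 2.35122e-05 s.
Throughput = L / cycle = 71000 / 2.35122e-05 = 3.02 Gbps.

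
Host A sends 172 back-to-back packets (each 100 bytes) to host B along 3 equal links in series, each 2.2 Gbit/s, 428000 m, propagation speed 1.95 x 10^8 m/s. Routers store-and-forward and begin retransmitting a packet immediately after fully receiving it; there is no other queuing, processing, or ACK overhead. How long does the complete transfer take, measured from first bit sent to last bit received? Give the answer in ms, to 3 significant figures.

6.65 ms

Per-hop transmission t_tx = L/R = 800/2200000000 = 0.000363636 ms.
Per-hop propagation t_prop = 428000/195000000 = 2.19487 ms.
Pipeline fill: first packet needs 3·t_tx to clear all hops; remaining 171 packets each add one t_tx.
Total = (3+172-1)·t_tx + 3·t_prop = 174·0.000363636 + 3·2.19487 = 6.65 ms.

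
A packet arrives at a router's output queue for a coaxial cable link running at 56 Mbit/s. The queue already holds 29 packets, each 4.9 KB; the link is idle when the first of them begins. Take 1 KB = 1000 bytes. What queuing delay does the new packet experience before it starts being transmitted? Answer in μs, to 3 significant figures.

Each queued packet: L/R = 39200/56000000 = 700 μs.
29 queued → 20300 μs.
Queuing delay = 20300 μs.

20300 μs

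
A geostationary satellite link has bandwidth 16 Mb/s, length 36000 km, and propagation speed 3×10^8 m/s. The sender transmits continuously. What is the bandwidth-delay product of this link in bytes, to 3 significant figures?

240000 bytes

Propagation delay = 36000000 / 300000000 = 0.12 s.
BDP = R × t_prop = 16000000 × 0.12 = 1920000 bits.
In bytes: 1920000/8 = 240000 bytes.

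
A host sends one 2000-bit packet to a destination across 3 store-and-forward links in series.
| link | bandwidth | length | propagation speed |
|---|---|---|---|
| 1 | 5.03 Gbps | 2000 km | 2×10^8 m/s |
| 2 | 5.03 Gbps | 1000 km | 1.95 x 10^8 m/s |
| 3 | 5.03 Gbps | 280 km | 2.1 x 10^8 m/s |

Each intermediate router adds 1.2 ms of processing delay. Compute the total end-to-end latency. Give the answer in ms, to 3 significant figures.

Transmission delay per hop = L/R = 2000/5030000000 = 0.000397614 ms; 3 hops → 0.00119284 ms.
Propagation delays (d/s per hop): 10, 5.12821, 1.33333 ms; sum = 16.4615 ms.
Processing at 2 router(s): 2 × 1.2 ms = 2.4 ms.
End-to-end = 18.9 ms.

18.9 ms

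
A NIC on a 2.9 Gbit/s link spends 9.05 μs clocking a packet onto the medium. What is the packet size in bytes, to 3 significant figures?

L = R × t_tx = 2900000000 b/s × 9.05e-06 s = 26245 bits.
In bytes: 26245 / 8 = 3280 bytes.

3280 bytes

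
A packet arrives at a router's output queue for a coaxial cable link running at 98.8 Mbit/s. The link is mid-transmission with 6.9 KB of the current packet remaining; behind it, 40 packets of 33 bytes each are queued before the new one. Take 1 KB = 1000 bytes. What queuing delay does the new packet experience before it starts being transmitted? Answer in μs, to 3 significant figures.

Each queued packet: L/R = 264/98800000 = 2.67206 μs.
40 queued → 106.883 μs.
Plus remaining 55200 bits of current packet: 558.704 μs.
Queuing delay = 666 μs.

666 μs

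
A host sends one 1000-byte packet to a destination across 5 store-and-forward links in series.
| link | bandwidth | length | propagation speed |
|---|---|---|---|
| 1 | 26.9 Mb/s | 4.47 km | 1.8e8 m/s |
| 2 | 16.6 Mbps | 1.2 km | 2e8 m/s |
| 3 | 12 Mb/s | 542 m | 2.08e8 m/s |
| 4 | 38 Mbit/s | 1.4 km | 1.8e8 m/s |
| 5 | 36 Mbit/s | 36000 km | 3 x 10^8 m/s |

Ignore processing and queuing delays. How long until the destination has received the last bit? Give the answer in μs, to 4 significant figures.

121900 μs

L = 1000 × 8 = 8000 bits.
Transmission delays (L/R per hop): 297.398, 481.928, 666.667, 210.526, 222.222 μs; sum = 1878.74 μs.
Propagation delays (d/s per hop): 24.8333, 6, 2.60577, 7.77778, 120000 μs; sum = 120041 μs.
End-to-end = 121900 μs.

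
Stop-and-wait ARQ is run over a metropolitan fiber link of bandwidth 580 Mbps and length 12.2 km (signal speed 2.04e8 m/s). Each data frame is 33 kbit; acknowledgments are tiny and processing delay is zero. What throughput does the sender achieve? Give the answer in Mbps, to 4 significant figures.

187.0 Mbps

t_tx = L/R = 33000/580000000 = 5.68966e-05 s.
t_prop = 12200/204000000 = 5.98039e-05 s; RTT = 0.000119608 s.
Cycle = t_tx + RTT = 0.000176504 s.
Throughput = L / cycle = 33000 / 0.000176504 = 187.0 Mbps.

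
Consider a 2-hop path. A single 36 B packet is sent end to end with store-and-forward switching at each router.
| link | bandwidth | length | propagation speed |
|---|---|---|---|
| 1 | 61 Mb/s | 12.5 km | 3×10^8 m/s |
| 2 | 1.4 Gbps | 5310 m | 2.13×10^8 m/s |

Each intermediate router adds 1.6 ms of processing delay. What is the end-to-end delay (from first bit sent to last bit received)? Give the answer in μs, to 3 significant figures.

L = 36 × 8 = 288 bits.
Transmission delays (L/R per hop): 4.72131, 0.205714 μs; sum = 4.92703 μs.
Propagation delays (d/s per hop): 41.6667, 24.9296 μs; sum = 66.5962 μs.
Processing at 1 router(s): 1 × 1.6 ms = 1600 μs.
End-to-end = 1670 μs.

1670 μs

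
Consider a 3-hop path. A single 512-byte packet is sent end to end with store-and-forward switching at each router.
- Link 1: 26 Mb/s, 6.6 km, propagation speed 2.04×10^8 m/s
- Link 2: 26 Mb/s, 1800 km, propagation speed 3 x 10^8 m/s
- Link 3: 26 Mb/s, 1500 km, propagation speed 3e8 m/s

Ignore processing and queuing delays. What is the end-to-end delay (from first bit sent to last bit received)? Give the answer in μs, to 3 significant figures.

L = 512 × 8 = 4096 bits.
Transmission delay per hop = L/R = 4096/26000000 = 157.538 μs; 3 hops → 472.615 μs.
Propagation delays (d/s per hop): 32.3529, 6000, 5000 μs; sum = 11032.4 μs.
End-to-end = 11500 μs.

11500 μs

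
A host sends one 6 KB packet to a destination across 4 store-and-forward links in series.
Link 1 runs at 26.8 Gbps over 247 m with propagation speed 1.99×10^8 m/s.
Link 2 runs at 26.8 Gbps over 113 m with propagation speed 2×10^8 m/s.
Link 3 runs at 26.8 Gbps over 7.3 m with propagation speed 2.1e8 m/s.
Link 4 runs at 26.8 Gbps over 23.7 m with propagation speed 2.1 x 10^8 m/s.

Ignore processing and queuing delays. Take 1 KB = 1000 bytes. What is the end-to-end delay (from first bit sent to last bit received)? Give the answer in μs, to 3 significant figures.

L = 48000 bits.
Transmission delay per hop = L/R = 48000/26800000000 = 1.79104 μs; 4 hops → 7.16418 μs.
Propagation delays (d/s per hop): 1.24121, 0.565, 0.0347619, 0.112857 μs; sum = 1.95383 μs.
End-to-end = 9.12 μs.

9.12 μs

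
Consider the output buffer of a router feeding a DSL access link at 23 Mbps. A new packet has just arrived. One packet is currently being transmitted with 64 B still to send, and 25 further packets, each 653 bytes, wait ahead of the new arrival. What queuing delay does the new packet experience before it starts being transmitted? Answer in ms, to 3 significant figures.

Each queued packet: L/R = 5224/23000000 = 0.22713 ms.
25 queued → 5.67826 ms.
Plus remaining 512 bits of current packet: 0.0222609 ms.
Queuing delay = 5.70 ms.

5.70 ms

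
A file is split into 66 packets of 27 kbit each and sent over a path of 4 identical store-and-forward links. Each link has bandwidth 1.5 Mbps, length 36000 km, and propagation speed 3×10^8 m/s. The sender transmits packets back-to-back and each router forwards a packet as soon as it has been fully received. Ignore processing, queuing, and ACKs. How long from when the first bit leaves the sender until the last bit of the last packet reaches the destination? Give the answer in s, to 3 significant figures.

1.72 s

Per-hop transmission t_tx = L/R = 27000/1500000 = 0.018 s.
Per-hop propagation t_prop = 36000000/300000000 = 0.12 s.
Pipeline fill: first packet needs 4·t_tx to clear all hops; remaining 65 packets each add one t_tx.
Total = (4+66-1)·t_tx + 4·t_prop = 69·0.018 + 4·0.12 = 1.72 s.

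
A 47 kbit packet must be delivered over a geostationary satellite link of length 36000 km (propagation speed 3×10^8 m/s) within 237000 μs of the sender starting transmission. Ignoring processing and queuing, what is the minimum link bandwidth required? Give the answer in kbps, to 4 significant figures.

Propagation delay = 36000000 / 300000000 = 120000 μs.
Transmission budget = 237000 − 120000 = 117000 μs.
R ≥ L / t_tx = 47000 bits / 0.117 s = 401.7 kbps.

401.7 kbps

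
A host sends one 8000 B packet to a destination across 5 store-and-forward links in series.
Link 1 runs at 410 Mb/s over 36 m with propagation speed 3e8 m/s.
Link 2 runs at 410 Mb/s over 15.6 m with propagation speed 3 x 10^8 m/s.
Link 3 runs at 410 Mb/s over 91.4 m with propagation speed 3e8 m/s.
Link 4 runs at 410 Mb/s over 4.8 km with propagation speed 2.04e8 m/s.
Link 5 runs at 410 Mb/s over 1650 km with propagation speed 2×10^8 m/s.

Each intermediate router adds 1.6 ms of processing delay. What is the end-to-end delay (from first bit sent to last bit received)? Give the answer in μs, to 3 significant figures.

L = 8000 × 8 = 64000 bits.
Transmission delay per hop = L/R = 64000/410000000 = 156.098 μs; 5 hops → 780.488 μs.
Propagation delays (d/s per hop): 0.12, 0.052, 0.304667, 23.5294, 8250 μs; sum = 8274.01 μs.
Processing at 4 router(s): 4 × 1.6 ms = 6400 μs.
End-to-end = 15500 μs.

15500 μs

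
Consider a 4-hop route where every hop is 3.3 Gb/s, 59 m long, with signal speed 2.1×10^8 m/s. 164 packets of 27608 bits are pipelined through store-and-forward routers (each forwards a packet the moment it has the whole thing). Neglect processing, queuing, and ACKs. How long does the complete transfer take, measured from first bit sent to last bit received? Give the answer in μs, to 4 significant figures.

1398 μs

Per-hop transmission t_tx = L/R = 27608/3300000000 = 8.36606 μs.
Per-hop propagation t_prop = 59/210000000 = 0.280952 μs.
Pipeline fill: first packet needs 4·t_tx to clear all hops; remaining 163 packets each add one t_tx.
Total = (4+164-1)·t_tx + 4·t_prop = 167·8.36606 + 4·0.280952 = 1398 μs.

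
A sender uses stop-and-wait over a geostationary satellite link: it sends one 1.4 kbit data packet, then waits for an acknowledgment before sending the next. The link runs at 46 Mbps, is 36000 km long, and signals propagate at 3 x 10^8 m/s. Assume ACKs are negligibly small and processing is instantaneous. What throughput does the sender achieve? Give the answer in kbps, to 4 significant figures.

t_tx = L/R = 1400/46000000 = 3.04348e-05 s.
t_prop = 36000000/300000000 = 0.12 s; RTT = 0.24 s.
Cycle = t_tx + RTT = 0.24003 s.
Throughput = L / cycle = 1400 / 0.24003 = 5.833 kbps.

5.833 kbps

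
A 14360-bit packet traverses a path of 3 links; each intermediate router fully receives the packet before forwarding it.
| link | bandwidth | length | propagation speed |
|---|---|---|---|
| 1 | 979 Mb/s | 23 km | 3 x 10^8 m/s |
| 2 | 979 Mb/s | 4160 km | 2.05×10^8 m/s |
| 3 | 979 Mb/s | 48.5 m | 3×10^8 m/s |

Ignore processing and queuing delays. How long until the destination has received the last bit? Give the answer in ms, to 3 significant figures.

Transmission delay per hop = L/R = 14360/979000000 = 0.014668 ms; 3 hops → 0.0440041 ms.
Propagation delays (d/s per hop): 0.0766667, 20.2927, 0.000161667 ms; sum = 20.3695 ms.
End-to-end = 20.4 ms.

20.4 ms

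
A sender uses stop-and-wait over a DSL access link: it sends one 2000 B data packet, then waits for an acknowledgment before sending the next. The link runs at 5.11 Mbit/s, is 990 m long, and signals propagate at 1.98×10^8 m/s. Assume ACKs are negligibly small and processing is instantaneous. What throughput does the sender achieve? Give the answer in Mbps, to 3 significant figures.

t_tx = L/R = 16000/5110000 = 0.00313112 s.
t_prop = 990/198000000 = 5e-06 s; RTT = 1e-05 s.
Cycle = t_tx + RTT = 0.00314112 s.
Throughput = L / cycle = 16000 / 0.00314112 = 5.09 Mbps.

5.09 Mbps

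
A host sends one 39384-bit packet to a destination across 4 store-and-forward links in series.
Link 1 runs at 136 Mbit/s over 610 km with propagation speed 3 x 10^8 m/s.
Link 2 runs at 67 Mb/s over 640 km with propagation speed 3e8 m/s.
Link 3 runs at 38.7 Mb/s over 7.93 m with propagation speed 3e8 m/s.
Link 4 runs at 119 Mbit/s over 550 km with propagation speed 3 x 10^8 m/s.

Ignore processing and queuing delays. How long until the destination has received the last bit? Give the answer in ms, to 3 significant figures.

8.23 ms

Transmission delays (L/R per hop): 0.289588, 0.587821, 1.01767, 0.330958 ms; sum = 2.22604 ms.
Propagation delays (d/s per hop): 2.03333, 2.13333, 2.64333e-05, 1.83333 ms; sum = 6.00003 ms.
End-to-end = 8.23 ms.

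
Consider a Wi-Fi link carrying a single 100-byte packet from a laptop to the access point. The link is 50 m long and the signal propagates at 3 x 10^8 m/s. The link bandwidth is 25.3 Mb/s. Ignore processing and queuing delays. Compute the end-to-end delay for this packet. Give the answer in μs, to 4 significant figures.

31.79 μs

L = 100 × 8 = 800 bits.
Transmission delay = L/R = 800 / 25300000 = 31.6206 μs.
Propagation delay = d/s = 50 m / 300000000 m/s = 0.166667 μs.
Total = 31.79 μs.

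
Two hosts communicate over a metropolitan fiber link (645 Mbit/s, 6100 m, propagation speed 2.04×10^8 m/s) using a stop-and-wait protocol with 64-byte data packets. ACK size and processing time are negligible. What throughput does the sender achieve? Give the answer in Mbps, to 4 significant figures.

t_tx = L/R = 512/645000000 = 7.93798e-07 s.
t_prop = 6100/204000000 = 2.9902e-05 s; RTT = 5.98039e-05 s.
Cycle = t_tx + RTT = 6.05977e-05 s.
Throughput = L / cycle = 512 / 6.05977e-05 = 8.449 Mbps.

8.449 Mbps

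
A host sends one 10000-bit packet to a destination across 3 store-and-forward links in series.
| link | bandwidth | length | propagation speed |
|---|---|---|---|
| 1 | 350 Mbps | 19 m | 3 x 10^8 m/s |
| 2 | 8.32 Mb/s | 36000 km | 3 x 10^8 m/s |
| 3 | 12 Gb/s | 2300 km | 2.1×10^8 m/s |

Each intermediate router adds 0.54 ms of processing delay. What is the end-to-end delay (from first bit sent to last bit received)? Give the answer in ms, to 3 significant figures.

Transmission delays (L/R per hop): 0.0285714, 1.20192, 0.000833333 ms; sum = 1.23133 ms.
Propagation delays (d/s per hop): 6.33333e-05, 120, 10.9524 ms; sum = 130.952 ms.
Processing at 2 router(s): 2 × 0.54 ms = 1.08 ms.
End-to-end = 133 ms.

133 ms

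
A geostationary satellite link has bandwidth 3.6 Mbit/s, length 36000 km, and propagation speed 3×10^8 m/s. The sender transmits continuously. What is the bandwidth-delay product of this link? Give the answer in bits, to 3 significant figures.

432000 bits

Propagation delay = 36000000 / 300000000 = 0.12 s.
BDP = R × t_prop = 3600000 × 0.12 = 432000 bits.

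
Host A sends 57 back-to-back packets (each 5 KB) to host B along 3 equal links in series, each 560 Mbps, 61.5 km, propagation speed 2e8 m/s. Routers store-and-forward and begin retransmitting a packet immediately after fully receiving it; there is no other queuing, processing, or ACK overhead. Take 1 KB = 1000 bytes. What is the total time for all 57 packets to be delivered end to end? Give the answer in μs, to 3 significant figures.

Per-hop transmission t_tx = L/R = 40000/560000000 = 71.4286 μs.
Per-hop propagation t_prop = 61500/200000000 = 307.5 μs.
Pipeline fill: first packet needs 3·t_tx to clear all hops; remaining 56 packets each add one t_tx.
Total = (3+57-1)·t_tx + 3·t_prop = 59·71.4286 + 3·307.5 = 5140 μs.

5140 μs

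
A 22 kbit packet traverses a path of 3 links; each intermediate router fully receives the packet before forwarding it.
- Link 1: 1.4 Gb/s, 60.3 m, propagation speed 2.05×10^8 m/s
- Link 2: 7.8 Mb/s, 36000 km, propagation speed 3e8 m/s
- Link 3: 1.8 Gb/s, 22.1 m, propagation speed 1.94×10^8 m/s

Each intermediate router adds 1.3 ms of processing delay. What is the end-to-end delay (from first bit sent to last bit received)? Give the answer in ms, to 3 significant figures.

125 ms

L = 22000 bits.
Transmission delays (L/R per hop): 0.0157143, 2.82051, 0.0122222 ms; sum = 2.84845 ms.
Propagation delays (d/s per hop): 0.000294146, 120, 0.000113918 ms; sum = 120 ms.
Processing at 2 router(s): 2 × 1.3 ms = 2.6 ms.
End-to-end = 125 ms.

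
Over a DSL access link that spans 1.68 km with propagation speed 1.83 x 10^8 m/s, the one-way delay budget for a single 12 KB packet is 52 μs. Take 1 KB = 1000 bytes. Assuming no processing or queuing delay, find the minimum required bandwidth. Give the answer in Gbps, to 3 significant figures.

L = 96000 bits.
Propagation delay = 1680 / 183000000 = 9.18033 μs.
Transmission budget = 52 − 9.18033 = 42.8197 μs.
R ≥ L / t_tx = 96000 bits / 4.28197e-05 s = 2.24 Gbps.

2.24 Gbps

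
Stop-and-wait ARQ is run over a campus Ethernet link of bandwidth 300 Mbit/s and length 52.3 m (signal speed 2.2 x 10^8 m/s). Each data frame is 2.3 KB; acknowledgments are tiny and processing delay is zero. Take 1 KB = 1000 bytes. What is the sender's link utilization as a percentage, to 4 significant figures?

99.23 %

t_tx = L/R = 18400/300000000 = 6.13333e-05 s.
t_prop = 52.3/2.2e+08 = 2.37727e-07 s; RTT = 4.75455e-07 s.
Cycle = t_tx + RTT = 6.18088e-05 s.
Utilization = t_tx / cycle = 6.13333e-05/6.18088e-05 = 99.23 %.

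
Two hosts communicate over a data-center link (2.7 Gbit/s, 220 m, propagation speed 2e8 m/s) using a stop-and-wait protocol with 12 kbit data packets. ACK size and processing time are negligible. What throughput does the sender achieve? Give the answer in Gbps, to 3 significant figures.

1.81 Gbps

t_tx = L/R = 12000/2700000000 = 4.44444e-06 s.
t_prop = 220/200000000 = 1.1e-06 s; RTT = 2.2e-06 s.
Cycle = t_tx + RTT = 6.64444e-06 s.
Throughput = L / cycle = 12000 / 6.64444e-06 = 1.81 Gbps.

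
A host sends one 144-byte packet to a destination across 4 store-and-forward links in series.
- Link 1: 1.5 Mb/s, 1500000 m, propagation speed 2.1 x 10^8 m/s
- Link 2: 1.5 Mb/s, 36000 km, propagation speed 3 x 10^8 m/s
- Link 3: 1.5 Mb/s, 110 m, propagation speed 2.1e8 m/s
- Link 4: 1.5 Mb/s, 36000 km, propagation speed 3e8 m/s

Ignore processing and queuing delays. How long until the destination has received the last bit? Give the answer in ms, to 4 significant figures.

250.2 ms

L = 144 × 8 = 1152 bits.
Transmission delay per hop = L/R = 1152/1500000 = 0.768 ms; 4 hops → 3.072 ms.
Propagation delays (d/s per hop): 7.14286, 120, 0.00052381, 120 ms; sum = 247.143 ms.
End-to-end = 250.2 ms.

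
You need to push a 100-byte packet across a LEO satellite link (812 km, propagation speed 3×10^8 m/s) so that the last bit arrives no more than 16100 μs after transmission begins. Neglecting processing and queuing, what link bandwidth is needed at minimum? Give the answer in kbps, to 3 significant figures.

L = 800 bits.
Propagation delay = 812000 / 300000000 = 2706.67 μs.
Transmission budget = 16100 − 2706.67 = 13393.3 μs.
R ≥ L / t_tx = 800 bits / 0.0133933 s = 59.7 kbps.

59.7 kbps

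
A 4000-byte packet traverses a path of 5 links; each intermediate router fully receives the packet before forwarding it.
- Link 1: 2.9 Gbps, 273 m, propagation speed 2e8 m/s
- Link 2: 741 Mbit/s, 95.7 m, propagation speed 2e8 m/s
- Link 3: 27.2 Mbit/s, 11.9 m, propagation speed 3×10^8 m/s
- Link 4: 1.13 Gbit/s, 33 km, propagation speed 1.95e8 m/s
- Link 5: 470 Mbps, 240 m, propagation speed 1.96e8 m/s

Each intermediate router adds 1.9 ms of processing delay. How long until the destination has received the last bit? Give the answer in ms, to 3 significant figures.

L = 4000 × 8 = 32000 bits.
Transmission delays (L/R per hop): 0.0110345, 0.0431849, 1.17647, 0.0283186, 0.0680851 ms; sum = 1.32709 ms.
Propagation delays (d/s per hop): 0.001365, 0.0004785, 3.96667e-05, 0.169231, 0.00122449 ms; sum = 0.172338 ms.
Processing at 4 router(s): 4 × 1.9 ms = 7.6 ms.
End-to-end = 9.10 ms.

9.10 ms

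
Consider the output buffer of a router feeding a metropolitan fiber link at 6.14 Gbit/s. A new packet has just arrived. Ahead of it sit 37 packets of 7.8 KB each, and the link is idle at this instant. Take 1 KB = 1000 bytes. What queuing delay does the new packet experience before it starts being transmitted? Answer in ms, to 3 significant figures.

Each queued packet: L/R = 62400/6140000000 = 0.0101629 ms.
37 queued → 0.376026 ms.
Queuing delay = 0.376 ms.

0.376 ms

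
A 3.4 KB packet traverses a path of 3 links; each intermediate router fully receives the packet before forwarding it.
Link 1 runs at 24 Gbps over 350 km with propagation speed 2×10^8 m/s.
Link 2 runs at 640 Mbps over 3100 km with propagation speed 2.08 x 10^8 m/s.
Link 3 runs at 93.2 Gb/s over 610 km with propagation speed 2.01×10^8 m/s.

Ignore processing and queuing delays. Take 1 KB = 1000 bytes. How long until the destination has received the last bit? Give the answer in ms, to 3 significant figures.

L = 27200 bits.
Transmission delays (L/R per hop): 0.00113333, 0.0425, 0.000291845 ms; sum = 0.0439252 ms.
Propagation delays (d/s per hop): 1.75, 14.9038, 3.03483 ms; sum = 19.6887 ms.
End-to-end = 19.7 ms.

19.7 ms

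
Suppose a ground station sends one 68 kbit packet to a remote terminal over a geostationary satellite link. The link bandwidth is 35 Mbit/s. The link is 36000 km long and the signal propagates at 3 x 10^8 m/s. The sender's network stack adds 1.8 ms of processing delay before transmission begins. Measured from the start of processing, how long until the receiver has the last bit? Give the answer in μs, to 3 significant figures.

124000 μs

L = 68000 bits.
Transmission delay = L/R = 68000 / 35000000 = 1942.86 μs.
Propagation delay = d/s = 36000000 m / 300000000 m/s = 120000 μs.
Plus processing delay 1.8 ms = 1800 μs.
Total = 124000 μs.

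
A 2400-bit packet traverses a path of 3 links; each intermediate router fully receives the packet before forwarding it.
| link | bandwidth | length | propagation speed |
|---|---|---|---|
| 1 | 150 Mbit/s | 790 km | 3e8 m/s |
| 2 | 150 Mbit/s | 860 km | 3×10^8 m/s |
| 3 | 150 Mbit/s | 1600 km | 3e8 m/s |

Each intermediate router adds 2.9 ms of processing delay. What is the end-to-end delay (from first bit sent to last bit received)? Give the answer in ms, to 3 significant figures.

16.7 ms

Transmission delay per hop = L/R = 2400/150000000 = 0.016 ms; 3 hops → 0.048 ms.
Propagation delays (d/s per hop): 2.63333, 2.86667, 5.33333 ms; sum = 10.8333 ms.
Processing at 2 router(s): 2 × 2.9 ms = 5.8 ms.
End-to-end = 16.7 ms.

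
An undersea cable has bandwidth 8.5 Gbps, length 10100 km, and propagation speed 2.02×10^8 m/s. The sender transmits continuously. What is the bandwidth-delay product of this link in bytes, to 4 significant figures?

53130000 bytes

Propagation delay = 10100000 / 202000000 = 0.05 s.
BDP = R × t_prop = 8500000000 × 0.05 = 425000000 bits.
In bytes: 425000000/8 = 53130000 bytes.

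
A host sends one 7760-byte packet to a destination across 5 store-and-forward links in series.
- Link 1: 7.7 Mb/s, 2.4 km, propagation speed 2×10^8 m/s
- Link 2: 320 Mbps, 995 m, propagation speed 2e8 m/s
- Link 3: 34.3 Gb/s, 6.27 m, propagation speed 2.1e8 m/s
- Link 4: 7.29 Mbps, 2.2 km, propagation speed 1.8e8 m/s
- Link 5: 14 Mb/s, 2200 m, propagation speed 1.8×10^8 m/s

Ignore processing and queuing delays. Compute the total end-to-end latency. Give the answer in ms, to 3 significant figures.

21.2 ms

L = 7760 × 8 = 62080 bits.
Transmission delays (L/R per hop): 8.06234, 0.194, 0.00180991, 8.51578, 4.43429 ms; sum = 21.2082 ms.
Propagation delays (d/s per hop): 0.012, 0.004975, 2.98571e-05, 0.0122222, 0.0122222 ms; sum = 0.0414493 ms.
End-to-end = 21.2 ms.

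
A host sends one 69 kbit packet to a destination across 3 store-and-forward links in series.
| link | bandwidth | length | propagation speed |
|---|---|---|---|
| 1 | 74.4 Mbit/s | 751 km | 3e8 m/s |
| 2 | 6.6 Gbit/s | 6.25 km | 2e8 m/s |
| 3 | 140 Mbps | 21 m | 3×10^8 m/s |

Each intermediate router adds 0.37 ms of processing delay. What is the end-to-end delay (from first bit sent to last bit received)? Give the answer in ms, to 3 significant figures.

4.71 ms

L = 69000 bits.
Transmission delays (L/R per hop): 0.927419, 0.0104545, 0.492857 ms; sum = 1.43073 ms.
Propagation delays (d/s per hop): 2.50333, 0.03125, 7e-05 ms; sum = 2.53465 ms.
Processing at 2 router(s): 2 × 0.37 ms = 0.74 ms.
End-to-end = 4.71 ms.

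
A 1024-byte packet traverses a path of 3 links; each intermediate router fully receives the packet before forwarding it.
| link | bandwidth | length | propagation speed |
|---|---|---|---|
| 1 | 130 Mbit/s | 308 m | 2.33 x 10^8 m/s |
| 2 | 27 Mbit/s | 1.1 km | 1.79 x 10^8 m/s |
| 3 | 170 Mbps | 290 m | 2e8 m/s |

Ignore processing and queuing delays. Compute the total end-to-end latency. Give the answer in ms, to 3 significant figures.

L = 1024 × 8 = 8192 bits.
Transmission delays (L/R per hop): 0.0630154, 0.303407, 0.0481882 ms; sum = 0.414611 ms.
Propagation delays (d/s per hop): 0.00132189, 0.00614525, 0.00145 ms; sum = 0.00891714 ms.
End-to-end = 0.424 ms.

0.424 ms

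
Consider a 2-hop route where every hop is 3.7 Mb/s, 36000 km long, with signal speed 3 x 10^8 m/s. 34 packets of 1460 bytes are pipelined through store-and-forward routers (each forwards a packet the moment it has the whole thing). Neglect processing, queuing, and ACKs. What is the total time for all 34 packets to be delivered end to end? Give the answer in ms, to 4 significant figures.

350.5 ms

Per-hop transmission t_tx = L/R = 11680/3700000 = 3.15676 ms.
Per-hop propagation t_prop = 36000000/300000000 = 120 ms.
Pipeline fill: first packet needs 2·t_tx to clear all hops; remaining 33 packets each add one t_tx.
Total = (2+34-1)·t_tx + 2·t_prop = 35·3.15676 + 2·120 = 350.5 ms.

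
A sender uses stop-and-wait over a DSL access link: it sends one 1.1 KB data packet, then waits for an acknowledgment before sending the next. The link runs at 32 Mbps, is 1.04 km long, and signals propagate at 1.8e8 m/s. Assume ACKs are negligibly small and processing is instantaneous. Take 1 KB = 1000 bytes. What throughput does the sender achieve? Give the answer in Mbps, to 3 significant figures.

30.7 Mbps

t_tx = L/R = 8800/32000000 = 0.000275 s.
t_prop = 1040/180000000 = 5.77778e-06 s; RTT = 1.15556e-05 s.
Cycle = t_tx + RTT = 0.000286556 s.
Throughput = L / cycle = 8800 / 0.000286556 = 30.7 Mbps.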